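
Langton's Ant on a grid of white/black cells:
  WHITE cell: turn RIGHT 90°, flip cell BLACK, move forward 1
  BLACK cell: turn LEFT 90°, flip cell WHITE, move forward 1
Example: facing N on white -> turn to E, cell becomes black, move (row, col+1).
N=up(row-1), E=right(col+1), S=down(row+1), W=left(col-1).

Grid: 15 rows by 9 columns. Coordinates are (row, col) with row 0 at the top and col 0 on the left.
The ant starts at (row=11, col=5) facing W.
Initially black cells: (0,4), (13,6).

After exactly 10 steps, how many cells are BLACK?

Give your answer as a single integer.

Answer: 8

Derivation:
Step 1: on WHITE (11,5): turn R to N, flip to black, move to (10,5). |black|=3
Step 2: on WHITE (10,5): turn R to E, flip to black, move to (10,6). |black|=4
Step 3: on WHITE (10,6): turn R to S, flip to black, move to (11,6). |black|=5
Step 4: on WHITE (11,6): turn R to W, flip to black, move to (11,5). |black|=6
Step 5: on BLACK (11,5): turn L to S, flip to white, move to (12,5). |black|=5
Step 6: on WHITE (12,5): turn R to W, flip to black, move to (12,4). |black|=6
Step 7: on WHITE (12,4): turn R to N, flip to black, move to (11,4). |black|=7
Step 8: on WHITE (11,4): turn R to E, flip to black, move to (11,5). |black|=8
Step 9: on WHITE (11,5): turn R to S, flip to black, move to (12,5). |black|=9
Step 10: on BLACK (12,5): turn L to E, flip to white, move to (12,6). |black|=8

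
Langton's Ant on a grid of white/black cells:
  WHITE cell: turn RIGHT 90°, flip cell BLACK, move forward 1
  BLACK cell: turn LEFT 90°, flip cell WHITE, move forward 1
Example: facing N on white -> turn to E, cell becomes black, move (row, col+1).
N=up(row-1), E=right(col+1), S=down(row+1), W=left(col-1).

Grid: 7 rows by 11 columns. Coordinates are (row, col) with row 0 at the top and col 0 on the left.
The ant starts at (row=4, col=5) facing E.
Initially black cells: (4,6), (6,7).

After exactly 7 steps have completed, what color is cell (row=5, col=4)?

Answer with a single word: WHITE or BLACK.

Answer: BLACK

Derivation:
Step 1: on WHITE (4,5): turn R to S, flip to black, move to (5,5). |black|=3
Step 2: on WHITE (5,5): turn R to W, flip to black, move to (5,4). |black|=4
Step 3: on WHITE (5,4): turn R to N, flip to black, move to (4,4). |black|=5
Step 4: on WHITE (4,4): turn R to E, flip to black, move to (4,5). |black|=6
Step 5: on BLACK (4,5): turn L to N, flip to white, move to (3,5). |black|=5
Step 6: on WHITE (3,5): turn R to E, flip to black, move to (3,6). |black|=6
Step 7: on WHITE (3,6): turn R to S, flip to black, move to (4,6). |black|=7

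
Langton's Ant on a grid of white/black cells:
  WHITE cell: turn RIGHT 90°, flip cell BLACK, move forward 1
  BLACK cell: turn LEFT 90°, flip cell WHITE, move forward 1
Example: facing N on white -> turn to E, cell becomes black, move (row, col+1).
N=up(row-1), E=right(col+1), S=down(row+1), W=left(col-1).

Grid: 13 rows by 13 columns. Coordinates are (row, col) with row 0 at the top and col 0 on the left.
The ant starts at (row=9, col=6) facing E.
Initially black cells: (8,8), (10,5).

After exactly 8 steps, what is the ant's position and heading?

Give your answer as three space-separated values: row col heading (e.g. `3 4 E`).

Step 1: on WHITE (9,6): turn R to S, flip to black, move to (10,6). |black|=3
Step 2: on WHITE (10,6): turn R to W, flip to black, move to (10,5). |black|=4
Step 3: on BLACK (10,5): turn L to S, flip to white, move to (11,5). |black|=3
Step 4: on WHITE (11,5): turn R to W, flip to black, move to (11,4). |black|=4
Step 5: on WHITE (11,4): turn R to N, flip to black, move to (10,4). |black|=5
Step 6: on WHITE (10,4): turn R to E, flip to black, move to (10,5). |black|=6
Step 7: on WHITE (10,5): turn R to S, flip to black, move to (11,5). |black|=7
Step 8: on BLACK (11,5): turn L to E, flip to white, move to (11,6). |black|=6

Answer: 11 6 E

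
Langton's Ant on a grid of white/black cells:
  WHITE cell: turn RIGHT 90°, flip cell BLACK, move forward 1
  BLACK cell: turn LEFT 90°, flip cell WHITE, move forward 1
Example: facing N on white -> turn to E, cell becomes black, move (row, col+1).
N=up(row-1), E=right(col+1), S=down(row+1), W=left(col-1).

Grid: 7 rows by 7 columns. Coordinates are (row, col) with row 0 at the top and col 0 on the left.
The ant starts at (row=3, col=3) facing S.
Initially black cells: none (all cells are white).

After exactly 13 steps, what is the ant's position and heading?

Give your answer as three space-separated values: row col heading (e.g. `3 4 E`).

Answer: 3 4 W

Derivation:
Step 1: on WHITE (3,3): turn R to W, flip to black, move to (3,2). |black|=1
Step 2: on WHITE (3,2): turn R to N, flip to black, move to (2,2). |black|=2
Step 3: on WHITE (2,2): turn R to E, flip to black, move to (2,3). |black|=3
Step 4: on WHITE (2,3): turn R to S, flip to black, move to (3,3). |black|=4
Step 5: on BLACK (3,3): turn L to E, flip to white, move to (3,4). |black|=3
Step 6: on WHITE (3,4): turn R to S, flip to black, move to (4,4). |black|=4
Step 7: on WHITE (4,4): turn R to W, flip to black, move to (4,3). |black|=5
Step 8: on WHITE (4,3): turn R to N, flip to black, move to (3,3). |black|=6
Step 9: on WHITE (3,3): turn R to E, flip to black, move to (3,4). |black|=7
Step 10: on BLACK (3,4): turn L to N, flip to white, move to (2,4). |black|=6
Step 11: on WHITE (2,4): turn R to E, flip to black, move to (2,5). |black|=7
Step 12: on WHITE (2,5): turn R to S, flip to black, move to (3,5). |black|=8
Step 13: on WHITE (3,5): turn R to W, flip to black, move to (3,4). |black|=9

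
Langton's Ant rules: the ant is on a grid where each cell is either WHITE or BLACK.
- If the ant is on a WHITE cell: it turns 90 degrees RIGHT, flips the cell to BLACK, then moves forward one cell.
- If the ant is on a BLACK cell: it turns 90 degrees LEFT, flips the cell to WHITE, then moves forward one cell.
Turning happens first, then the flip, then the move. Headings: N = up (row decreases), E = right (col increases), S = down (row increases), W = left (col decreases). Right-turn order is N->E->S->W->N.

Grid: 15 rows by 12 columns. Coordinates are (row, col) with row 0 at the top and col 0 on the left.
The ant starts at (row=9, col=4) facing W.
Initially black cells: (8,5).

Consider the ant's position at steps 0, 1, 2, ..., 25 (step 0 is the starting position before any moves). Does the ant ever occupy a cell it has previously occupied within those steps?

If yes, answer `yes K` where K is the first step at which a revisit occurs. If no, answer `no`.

Answer: yes 6

Derivation:
Step 1: on WHITE (9,4): turn R to N, flip to black, move to (8,4). |black|=2 — new cell
Step 2: on WHITE (8,4): turn R to E, flip to black, move to (8,5). |black|=3 — new cell
Step 3: on BLACK (8,5): turn L to N, flip to white, move to (7,5). |black|=2 — new cell
Step 4: on WHITE (7,5): turn R to E, flip to black, move to (7,6). |black|=3 — new cell
Step 5: on WHITE (7,6): turn R to S, flip to black, move to (8,6). |black|=4 — new cell
Step 6: on WHITE (8,6): turn R to W, flip to black, move to (8,5). |black|=5 — REVISIT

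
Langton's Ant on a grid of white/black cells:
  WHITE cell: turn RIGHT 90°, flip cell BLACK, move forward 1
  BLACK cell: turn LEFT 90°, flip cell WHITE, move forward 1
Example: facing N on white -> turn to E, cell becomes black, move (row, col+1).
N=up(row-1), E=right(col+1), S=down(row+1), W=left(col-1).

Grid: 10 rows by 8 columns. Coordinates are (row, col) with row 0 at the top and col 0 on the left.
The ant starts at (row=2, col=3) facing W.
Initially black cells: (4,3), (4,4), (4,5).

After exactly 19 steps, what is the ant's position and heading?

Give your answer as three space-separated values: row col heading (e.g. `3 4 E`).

Step 1: on WHITE (2,3): turn R to N, flip to black, move to (1,3). |black|=4
Step 2: on WHITE (1,3): turn R to E, flip to black, move to (1,4). |black|=5
Step 3: on WHITE (1,4): turn R to S, flip to black, move to (2,4). |black|=6
Step 4: on WHITE (2,4): turn R to W, flip to black, move to (2,3). |black|=7
Step 5: on BLACK (2,3): turn L to S, flip to white, move to (3,3). |black|=6
Step 6: on WHITE (3,3): turn R to W, flip to black, move to (3,2). |black|=7
Step 7: on WHITE (3,2): turn R to N, flip to black, move to (2,2). |black|=8
Step 8: on WHITE (2,2): turn R to E, flip to black, move to (2,3). |black|=9
Step 9: on WHITE (2,3): turn R to S, flip to black, move to (3,3). |black|=10
Step 10: on BLACK (3,3): turn L to E, flip to white, move to (3,4). |black|=9
Step 11: on WHITE (3,4): turn R to S, flip to black, move to (4,4). |black|=10
Step 12: on BLACK (4,4): turn L to E, flip to white, move to (4,5). |black|=9
Step 13: on BLACK (4,5): turn L to N, flip to white, move to (3,5). |black|=8
Step 14: on WHITE (3,5): turn R to E, flip to black, move to (3,6). |black|=9
Step 15: on WHITE (3,6): turn R to S, flip to black, move to (4,6). |black|=10
Step 16: on WHITE (4,6): turn R to W, flip to black, move to (4,5). |black|=11
Step 17: on WHITE (4,5): turn R to N, flip to black, move to (3,5). |black|=12
Step 18: on BLACK (3,5): turn L to W, flip to white, move to (3,4). |black|=11
Step 19: on BLACK (3,4): turn L to S, flip to white, move to (4,4). |black|=10

Answer: 4 4 S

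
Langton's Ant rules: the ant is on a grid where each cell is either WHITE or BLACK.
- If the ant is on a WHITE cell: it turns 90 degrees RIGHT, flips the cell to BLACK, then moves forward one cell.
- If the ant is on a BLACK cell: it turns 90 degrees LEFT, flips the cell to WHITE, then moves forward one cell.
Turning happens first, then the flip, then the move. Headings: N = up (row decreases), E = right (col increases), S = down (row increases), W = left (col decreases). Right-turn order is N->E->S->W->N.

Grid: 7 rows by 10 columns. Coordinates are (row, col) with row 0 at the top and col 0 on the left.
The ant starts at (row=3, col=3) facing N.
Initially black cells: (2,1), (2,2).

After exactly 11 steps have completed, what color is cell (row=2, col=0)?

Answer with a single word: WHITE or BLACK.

Answer: BLACK

Derivation:
Step 1: on WHITE (3,3): turn R to E, flip to black, move to (3,4). |black|=3
Step 2: on WHITE (3,4): turn R to S, flip to black, move to (4,4). |black|=4
Step 3: on WHITE (4,4): turn R to W, flip to black, move to (4,3). |black|=5
Step 4: on WHITE (4,3): turn R to N, flip to black, move to (3,3). |black|=6
Step 5: on BLACK (3,3): turn L to W, flip to white, move to (3,2). |black|=5
Step 6: on WHITE (3,2): turn R to N, flip to black, move to (2,2). |black|=6
Step 7: on BLACK (2,2): turn L to W, flip to white, move to (2,1). |black|=5
Step 8: on BLACK (2,1): turn L to S, flip to white, move to (3,1). |black|=4
Step 9: on WHITE (3,1): turn R to W, flip to black, move to (3,0). |black|=5
Step 10: on WHITE (3,0): turn R to N, flip to black, move to (2,0). |black|=6
Step 11: on WHITE (2,0): turn R to E, flip to black, move to (2,1). |black|=7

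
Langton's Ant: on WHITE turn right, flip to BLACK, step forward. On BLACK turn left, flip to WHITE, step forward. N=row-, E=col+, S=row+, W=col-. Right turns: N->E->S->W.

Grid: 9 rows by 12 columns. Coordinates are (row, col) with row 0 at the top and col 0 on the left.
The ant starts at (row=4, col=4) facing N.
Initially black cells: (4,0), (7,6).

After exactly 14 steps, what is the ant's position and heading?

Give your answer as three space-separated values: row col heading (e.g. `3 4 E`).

Step 1: on WHITE (4,4): turn R to E, flip to black, move to (4,5). |black|=3
Step 2: on WHITE (4,5): turn R to S, flip to black, move to (5,5). |black|=4
Step 3: on WHITE (5,5): turn R to W, flip to black, move to (5,4). |black|=5
Step 4: on WHITE (5,4): turn R to N, flip to black, move to (4,4). |black|=6
Step 5: on BLACK (4,4): turn L to W, flip to white, move to (4,3). |black|=5
Step 6: on WHITE (4,3): turn R to N, flip to black, move to (3,3). |black|=6
Step 7: on WHITE (3,3): turn R to E, flip to black, move to (3,4). |black|=7
Step 8: on WHITE (3,4): turn R to S, flip to black, move to (4,4). |black|=8
Step 9: on WHITE (4,4): turn R to W, flip to black, move to (4,3). |black|=9
Step 10: on BLACK (4,3): turn L to S, flip to white, move to (5,3). |black|=8
Step 11: on WHITE (5,3): turn R to W, flip to black, move to (5,2). |black|=9
Step 12: on WHITE (5,2): turn R to N, flip to black, move to (4,2). |black|=10
Step 13: on WHITE (4,2): turn R to E, flip to black, move to (4,3). |black|=11
Step 14: on WHITE (4,3): turn R to S, flip to black, move to (5,3). |black|=12

Answer: 5 3 S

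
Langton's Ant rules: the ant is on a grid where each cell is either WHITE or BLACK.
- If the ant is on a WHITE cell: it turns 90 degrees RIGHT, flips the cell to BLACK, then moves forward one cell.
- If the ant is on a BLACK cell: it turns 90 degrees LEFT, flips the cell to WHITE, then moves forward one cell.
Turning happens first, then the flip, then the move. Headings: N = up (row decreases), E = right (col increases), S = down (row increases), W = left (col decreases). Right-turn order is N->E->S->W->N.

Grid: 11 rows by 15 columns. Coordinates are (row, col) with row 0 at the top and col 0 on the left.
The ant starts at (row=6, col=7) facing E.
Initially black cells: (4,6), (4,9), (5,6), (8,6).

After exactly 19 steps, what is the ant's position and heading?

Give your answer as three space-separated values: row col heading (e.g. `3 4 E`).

Answer: 4 10 S

Derivation:
Step 1: on WHITE (6,7): turn R to S, flip to black, move to (7,7). |black|=5
Step 2: on WHITE (7,7): turn R to W, flip to black, move to (7,6). |black|=6
Step 3: on WHITE (7,6): turn R to N, flip to black, move to (6,6). |black|=7
Step 4: on WHITE (6,6): turn R to E, flip to black, move to (6,7). |black|=8
Step 5: on BLACK (6,7): turn L to N, flip to white, move to (5,7). |black|=7
Step 6: on WHITE (5,7): turn R to E, flip to black, move to (5,8). |black|=8
Step 7: on WHITE (5,8): turn R to S, flip to black, move to (6,8). |black|=9
Step 8: on WHITE (6,8): turn R to W, flip to black, move to (6,7). |black|=10
Step 9: on WHITE (6,7): turn R to N, flip to black, move to (5,7). |black|=11
Step 10: on BLACK (5,7): turn L to W, flip to white, move to (5,6). |black|=10
Step 11: on BLACK (5,6): turn L to S, flip to white, move to (6,6). |black|=9
Step 12: on BLACK (6,6): turn L to E, flip to white, move to (6,7). |black|=8
Step 13: on BLACK (6,7): turn L to N, flip to white, move to (5,7). |black|=7
Step 14: on WHITE (5,7): turn R to E, flip to black, move to (5,8). |black|=8
Step 15: on BLACK (5,8): turn L to N, flip to white, move to (4,8). |black|=7
Step 16: on WHITE (4,8): turn R to E, flip to black, move to (4,9). |black|=8
Step 17: on BLACK (4,9): turn L to N, flip to white, move to (3,9). |black|=7
Step 18: on WHITE (3,9): turn R to E, flip to black, move to (3,10). |black|=8
Step 19: on WHITE (3,10): turn R to S, flip to black, move to (4,10). |black|=9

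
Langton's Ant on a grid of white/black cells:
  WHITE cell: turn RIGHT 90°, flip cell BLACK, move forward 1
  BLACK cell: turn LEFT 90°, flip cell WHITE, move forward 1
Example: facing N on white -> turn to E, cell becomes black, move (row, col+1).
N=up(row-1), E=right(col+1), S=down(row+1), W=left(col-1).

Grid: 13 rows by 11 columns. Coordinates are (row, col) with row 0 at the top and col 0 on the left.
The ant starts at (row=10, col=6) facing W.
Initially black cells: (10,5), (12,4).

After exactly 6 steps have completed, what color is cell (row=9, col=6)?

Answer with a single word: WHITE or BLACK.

Answer: BLACK

Derivation:
Step 1: on WHITE (10,6): turn R to N, flip to black, move to (9,6). |black|=3
Step 2: on WHITE (9,6): turn R to E, flip to black, move to (9,7). |black|=4
Step 3: on WHITE (9,7): turn R to S, flip to black, move to (10,7). |black|=5
Step 4: on WHITE (10,7): turn R to W, flip to black, move to (10,6). |black|=6
Step 5: on BLACK (10,6): turn L to S, flip to white, move to (11,6). |black|=5
Step 6: on WHITE (11,6): turn R to W, flip to black, move to (11,5). |black|=6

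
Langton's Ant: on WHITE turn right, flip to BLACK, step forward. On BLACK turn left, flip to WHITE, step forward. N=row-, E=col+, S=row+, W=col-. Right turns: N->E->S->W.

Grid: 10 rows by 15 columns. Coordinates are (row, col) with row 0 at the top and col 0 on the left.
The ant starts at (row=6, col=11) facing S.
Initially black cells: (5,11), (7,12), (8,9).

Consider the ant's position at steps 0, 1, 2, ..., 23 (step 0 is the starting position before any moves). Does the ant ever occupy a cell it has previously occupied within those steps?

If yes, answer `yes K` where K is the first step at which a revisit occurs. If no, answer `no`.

Step 1: on WHITE (6,11): turn R to W, flip to black, move to (6,10). |black|=4 — new cell
Step 2: on WHITE (6,10): turn R to N, flip to black, move to (5,10). |black|=5 — new cell
Step 3: on WHITE (5,10): turn R to E, flip to black, move to (5,11). |black|=6 — new cell
Step 4: on BLACK (5,11): turn L to N, flip to white, move to (4,11). |black|=5 — new cell
Step 5: on WHITE (4,11): turn R to E, flip to black, move to (4,12). |black|=6 — new cell
Step 6: on WHITE (4,12): turn R to S, flip to black, move to (5,12). |black|=7 — new cell
Step 7: on WHITE (5,12): turn R to W, flip to black, move to (5,11). |black|=8 — REVISIT

Answer: yes 7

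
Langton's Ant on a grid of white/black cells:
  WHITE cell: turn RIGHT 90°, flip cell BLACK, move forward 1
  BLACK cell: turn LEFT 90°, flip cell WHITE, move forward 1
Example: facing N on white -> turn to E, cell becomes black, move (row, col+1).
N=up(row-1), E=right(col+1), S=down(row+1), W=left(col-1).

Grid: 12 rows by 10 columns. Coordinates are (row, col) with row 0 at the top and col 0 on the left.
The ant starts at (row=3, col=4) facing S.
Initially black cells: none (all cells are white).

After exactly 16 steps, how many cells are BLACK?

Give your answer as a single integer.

Step 1: on WHITE (3,4): turn R to W, flip to black, move to (3,3). |black|=1
Step 2: on WHITE (3,3): turn R to N, flip to black, move to (2,3). |black|=2
Step 3: on WHITE (2,3): turn R to E, flip to black, move to (2,4). |black|=3
Step 4: on WHITE (2,4): turn R to S, flip to black, move to (3,4). |black|=4
Step 5: on BLACK (3,4): turn L to E, flip to white, move to (3,5). |black|=3
Step 6: on WHITE (3,5): turn R to S, flip to black, move to (4,5). |black|=4
Step 7: on WHITE (4,5): turn R to W, flip to black, move to (4,4). |black|=5
Step 8: on WHITE (4,4): turn R to N, flip to black, move to (3,4). |black|=6
Step 9: on WHITE (3,4): turn R to E, flip to black, move to (3,5). |black|=7
Step 10: on BLACK (3,5): turn L to N, flip to white, move to (2,5). |black|=6
Step 11: on WHITE (2,5): turn R to E, flip to black, move to (2,6). |black|=7
Step 12: on WHITE (2,6): turn R to S, flip to black, move to (3,6). |black|=8
Step 13: on WHITE (3,6): turn R to W, flip to black, move to (3,5). |black|=9
Step 14: on WHITE (3,5): turn R to N, flip to black, move to (2,5). |black|=10
Step 15: on BLACK (2,5): turn L to W, flip to white, move to (2,4). |black|=9
Step 16: on BLACK (2,4): turn L to S, flip to white, move to (3,4). |black|=8

Answer: 8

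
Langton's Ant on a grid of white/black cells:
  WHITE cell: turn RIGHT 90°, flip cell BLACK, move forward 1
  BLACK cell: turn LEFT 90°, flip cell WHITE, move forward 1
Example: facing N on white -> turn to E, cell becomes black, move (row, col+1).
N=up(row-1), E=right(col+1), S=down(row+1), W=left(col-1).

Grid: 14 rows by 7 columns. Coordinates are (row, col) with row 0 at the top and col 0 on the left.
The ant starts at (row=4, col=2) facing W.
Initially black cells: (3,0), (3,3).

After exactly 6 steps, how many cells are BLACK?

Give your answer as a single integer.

Answer: 6

Derivation:
Step 1: on WHITE (4,2): turn R to N, flip to black, move to (3,2). |black|=3
Step 2: on WHITE (3,2): turn R to E, flip to black, move to (3,3). |black|=4
Step 3: on BLACK (3,3): turn L to N, flip to white, move to (2,3). |black|=3
Step 4: on WHITE (2,3): turn R to E, flip to black, move to (2,4). |black|=4
Step 5: on WHITE (2,4): turn R to S, flip to black, move to (3,4). |black|=5
Step 6: on WHITE (3,4): turn R to W, flip to black, move to (3,3). |black|=6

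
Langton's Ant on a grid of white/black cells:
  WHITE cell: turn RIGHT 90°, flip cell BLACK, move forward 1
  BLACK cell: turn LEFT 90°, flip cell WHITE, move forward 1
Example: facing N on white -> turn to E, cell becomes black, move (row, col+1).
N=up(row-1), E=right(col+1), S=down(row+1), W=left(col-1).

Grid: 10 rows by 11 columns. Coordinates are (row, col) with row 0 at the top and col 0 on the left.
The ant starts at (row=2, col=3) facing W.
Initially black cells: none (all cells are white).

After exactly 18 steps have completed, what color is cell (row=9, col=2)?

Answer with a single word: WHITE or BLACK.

Step 1: on WHITE (2,3): turn R to N, flip to black, move to (1,3). |black|=1
Step 2: on WHITE (1,3): turn R to E, flip to black, move to (1,4). |black|=2
Step 3: on WHITE (1,4): turn R to S, flip to black, move to (2,4). |black|=3
Step 4: on WHITE (2,4): turn R to W, flip to black, move to (2,3). |black|=4
Step 5: on BLACK (2,3): turn L to S, flip to white, move to (3,3). |black|=3
Step 6: on WHITE (3,3): turn R to W, flip to black, move to (3,2). |black|=4
Step 7: on WHITE (3,2): turn R to N, flip to black, move to (2,2). |black|=5
Step 8: on WHITE (2,2): turn R to E, flip to black, move to (2,3). |black|=6
Step 9: on WHITE (2,3): turn R to S, flip to black, move to (3,3). |black|=7
Step 10: on BLACK (3,3): turn L to E, flip to white, move to (3,4). |black|=6
Step 11: on WHITE (3,4): turn R to S, flip to black, move to (4,4). |black|=7
Step 12: on WHITE (4,4): turn R to W, flip to black, move to (4,3). |black|=8
Step 13: on WHITE (4,3): turn R to N, flip to black, move to (3,3). |black|=9
Step 14: on WHITE (3,3): turn R to E, flip to black, move to (3,4). |black|=10
Step 15: on BLACK (3,4): turn L to N, flip to white, move to (2,4). |black|=9
Step 16: on BLACK (2,4): turn L to W, flip to white, move to (2,3). |black|=8
Step 17: on BLACK (2,3): turn L to S, flip to white, move to (3,3). |black|=7
Step 18: on BLACK (3,3): turn L to E, flip to white, move to (3,4). |black|=6

Answer: WHITE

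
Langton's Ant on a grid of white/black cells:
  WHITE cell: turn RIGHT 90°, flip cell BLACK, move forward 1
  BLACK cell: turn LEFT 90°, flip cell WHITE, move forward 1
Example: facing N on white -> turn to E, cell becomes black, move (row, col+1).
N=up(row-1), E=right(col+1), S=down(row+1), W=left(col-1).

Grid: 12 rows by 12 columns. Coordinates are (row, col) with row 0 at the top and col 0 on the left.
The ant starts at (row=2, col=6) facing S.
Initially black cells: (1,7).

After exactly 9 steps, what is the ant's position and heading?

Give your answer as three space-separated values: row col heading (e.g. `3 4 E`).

Step 1: on WHITE (2,6): turn R to W, flip to black, move to (2,5). |black|=2
Step 2: on WHITE (2,5): turn R to N, flip to black, move to (1,5). |black|=3
Step 3: on WHITE (1,5): turn R to E, flip to black, move to (1,6). |black|=4
Step 4: on WHITE (1,6): turn R to S, flip to black, move to (2,6). |black|=5
Step 5: on BLACK (2,6): turn L to E, flip to white, move to (2,7). |black|=4
Step 6: on WHITE (2,7): turn R to S, flip to black, move to (3,7). |black|=5
Step 7: on WHITE (3,7): turn R to W, flip to black, move to (3,6). |black|=6
Step 8: on WHITE (3,6): turn R to N, flip to black, move to (2,6). |black|=7
Step 9: on WHITE (2,6): turn R to E, flip to black, move to (2,7). |black|=8

Answer: 2 7 E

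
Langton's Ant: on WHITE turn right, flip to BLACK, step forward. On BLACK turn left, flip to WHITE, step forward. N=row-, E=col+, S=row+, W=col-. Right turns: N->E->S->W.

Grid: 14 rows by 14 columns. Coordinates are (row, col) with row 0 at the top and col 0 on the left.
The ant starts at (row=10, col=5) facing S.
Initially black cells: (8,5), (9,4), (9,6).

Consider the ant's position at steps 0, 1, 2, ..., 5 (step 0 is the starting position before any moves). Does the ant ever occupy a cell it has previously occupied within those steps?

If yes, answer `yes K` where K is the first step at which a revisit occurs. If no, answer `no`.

Answer: no

Derivation:
Step 1: on WHITE (10,5): turn R to W, flip to black, move to (10,4). |black|=4 — new cell
Step 2: on WHITE (10,4): turn R to N, flip to black, move to (9,4). |black|=5 — new cell
Step 3: on BLACK (9,4): turn L to W, flip to white, move to (9,3). |black|=4 — new cell
Step 4: on WHITE (9,3): turn R to N, flip to black, move to (8,3). |black|=5 — new cell
Step 5: on WHITE (8,3): turn R to E, flip to black, move to (8,4). |black|=6 — new cell
No revisit within 5 steps.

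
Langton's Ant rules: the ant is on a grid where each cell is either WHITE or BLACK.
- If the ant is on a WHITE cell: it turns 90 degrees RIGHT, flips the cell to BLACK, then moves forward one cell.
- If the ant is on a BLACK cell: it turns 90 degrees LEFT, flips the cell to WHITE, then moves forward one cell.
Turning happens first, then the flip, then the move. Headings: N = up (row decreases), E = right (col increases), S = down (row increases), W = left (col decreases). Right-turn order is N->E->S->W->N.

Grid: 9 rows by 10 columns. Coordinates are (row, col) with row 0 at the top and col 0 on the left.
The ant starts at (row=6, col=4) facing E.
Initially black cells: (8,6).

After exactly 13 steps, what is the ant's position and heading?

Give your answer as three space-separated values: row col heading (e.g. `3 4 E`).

Answer: 5 4 S

Derivation:
Step 1: on WHITE (6,4): turn R to S, flip to black, move to (7,4). |black|=2
Step 2: on WHITE (7,4): turn R to W, flip to black, move to (7,3). |black|=3
Step 3: on WHITE (7,3): turn R to N, flip to black, move to (6,3). |black|=4
Step 4: on WHITE (6,3): turn R to E, flip to black, move to (6,4). |black|=5
Step 5: on BLACK (6,4): turn L to N, flip to white, move to (5,4). |black|=4
Step 6: on WHITE (5,4): turn R to E, flip to black, move to (5,5). |black|=5
Step 7: on WHITE (5,5): turn R to S, flip to black, move to (6,5). |black|=6
Step 8: on WHITE (6,5): turn R to W, flip to black, move to (6,4). |black|=7
Step 9: on WHITE (6,4): turn R to N, flip to black, move to (5,4). |black|=8
Step 10: on BLACK (5,4): turn L to W, flip to white, move to (5,3). |black|=7
Step 11: on WHITE (5,3): turn R to N, flip to black, move to (4,3). |black|=8
Step 12: on WHITE (4,3): turn R to E, flip to black, move to (4,4). |black|=9
Step 13: on WHITE (4,4): turn R to S, flip to black, move to (5,4). |black|=10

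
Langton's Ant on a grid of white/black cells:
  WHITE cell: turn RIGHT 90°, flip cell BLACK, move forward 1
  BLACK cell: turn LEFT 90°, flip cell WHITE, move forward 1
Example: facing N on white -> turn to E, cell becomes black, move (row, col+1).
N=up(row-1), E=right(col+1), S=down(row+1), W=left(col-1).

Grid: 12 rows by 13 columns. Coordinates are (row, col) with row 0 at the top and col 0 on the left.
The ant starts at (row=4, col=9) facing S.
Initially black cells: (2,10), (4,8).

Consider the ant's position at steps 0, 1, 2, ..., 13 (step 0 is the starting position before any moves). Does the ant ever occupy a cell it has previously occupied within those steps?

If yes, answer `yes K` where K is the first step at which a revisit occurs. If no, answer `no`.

Step 1: on WHITE (4,9): turn R to W, flip to black, move to (4,8). |black|=3 — new cell
Step 2: on BLACK (4,8): turn L to S, flip to white, move to (5,8). |black|=2 — new cell
Step 3: on WHITE (5,8): turn R to W, flip to black, move to (5,7). |black|=3 — new cell
Step 4: on WHITE (5,7): turn R to N, flip to black, move to (4,7). |black|=4 — new cell
Step 5: on WHITE (4,7): turn R to E, flip to black, move to (4,8). |black|=5 — REVISIT

Answer: yes 5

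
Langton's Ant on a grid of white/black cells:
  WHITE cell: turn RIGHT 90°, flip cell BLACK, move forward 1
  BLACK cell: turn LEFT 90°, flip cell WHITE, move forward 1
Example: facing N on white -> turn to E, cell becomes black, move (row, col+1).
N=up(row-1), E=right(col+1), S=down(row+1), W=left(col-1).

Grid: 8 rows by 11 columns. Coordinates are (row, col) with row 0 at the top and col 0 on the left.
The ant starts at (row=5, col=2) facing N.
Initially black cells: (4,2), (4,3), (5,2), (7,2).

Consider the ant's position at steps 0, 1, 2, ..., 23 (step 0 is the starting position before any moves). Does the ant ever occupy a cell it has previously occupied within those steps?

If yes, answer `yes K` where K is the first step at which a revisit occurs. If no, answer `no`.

Answer: yes 10

Derivation:
Step 1: on BLACK (5,2): turn L to W, flip to white, move to (5,1). |black|=3 — new cell
Step 2: on WHITE (5,1): turn R to N, flip to black, move to (4,1). |black|=4 — new cell
Step 3: on WHITE (4,1): turn R to E, flip to black, move to (4,2). |black|=5 — new cell
Step 4: on BLACK (4,2): turn L to N, flip to white, move to (3,2). |black|=4 — new cell
Step 5: on WHITE (3,2): turn R to E, flip to black, move to (3,3). |black|=5 — new cell
Step 6: on WHITE (3,3): turn R to S, flip to black, move to (4,3). |black|=6 — new cell
Step 7: on BLACK (4,3): turn L to E, flip to white, move to (4,4). |black|=5 — new cell
Step 8: on WHITE (4,4): turn R to S, flip to black, move to (5,4). |black|=6 — new cell
Step 9: on WHITE (5,4): turn R to W, flip to black, move to (5,3). |black|=7 — new cell
Step 10: on WHITE (5,3): turn R to N, flip to black, move to (4,3). |black|=8 — REVISIT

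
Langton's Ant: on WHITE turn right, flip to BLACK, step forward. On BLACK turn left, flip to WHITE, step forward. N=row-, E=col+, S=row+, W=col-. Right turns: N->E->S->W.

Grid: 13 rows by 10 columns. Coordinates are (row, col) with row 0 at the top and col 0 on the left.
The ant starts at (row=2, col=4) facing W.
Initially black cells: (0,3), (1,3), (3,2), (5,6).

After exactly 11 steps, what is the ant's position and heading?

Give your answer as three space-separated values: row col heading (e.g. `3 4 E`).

Step 1: on WHITE (2,4): turn R to N, flip to black, move to (1,4). |black|=5
Step 2: on WHITE (1,4): turn R to E, flip to black, move to (1,5). |black|=6
Step 3: on WHITE (1,5): turn R to S, flip to black, move to (2,5). |black|=7
Step 4: on WHITE (2,5): turn R to W, flip to black, move to (2,4). |black|=8
Step 5: on BLACK (2,4): turn L to S, flip to white, move to (3,4). |black|=7
Step 6: on WHITE (3,4): turn R to W, flip to black, move to (3,3). |black|=8
Step 7: on WHITE (3,3): turn R to N, flip to black, move to (2,3). |black|=9
Step 8: on WHITE (2,3): turn R to E, flip to black, move to (2,4). |black|=10
Step 9: on WHITE (2,4): turn R to S, flip to black, move to (3,4). |black|=11
Step 10: on BLACK (3,4): turn L to E, flip to white, move to (3,5). |black|=10
Step 11: on WHITE (3,5): turn R to S, flip to black, move to (4,5). |black|=11

Answer: 4 5 S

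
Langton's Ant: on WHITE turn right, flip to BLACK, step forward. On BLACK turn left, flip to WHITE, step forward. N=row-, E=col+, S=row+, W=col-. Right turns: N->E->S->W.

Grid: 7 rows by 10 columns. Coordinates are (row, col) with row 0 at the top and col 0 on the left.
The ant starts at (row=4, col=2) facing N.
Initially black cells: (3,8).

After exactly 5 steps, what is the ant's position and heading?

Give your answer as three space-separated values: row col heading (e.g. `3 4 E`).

Step 1: on WHITE (4,2): turn R to E, flip to black, move to (4,3). |black|=2
Step 2: on WHITE (4,3): turn R to S, flip to black, move to (5,3). |black|=3
Step 3: on WHITE (5,3): turn R to W, flip to black, move to (5,2). |black|=4
Step 4: on WHITE (5,2): turn R to N, flip to black, move to (4,2). |black|=5
Step 5: on BLACK (4,2): turn L to W, flip to white, move to (4,1). |black|=4

Answer: 4 1 W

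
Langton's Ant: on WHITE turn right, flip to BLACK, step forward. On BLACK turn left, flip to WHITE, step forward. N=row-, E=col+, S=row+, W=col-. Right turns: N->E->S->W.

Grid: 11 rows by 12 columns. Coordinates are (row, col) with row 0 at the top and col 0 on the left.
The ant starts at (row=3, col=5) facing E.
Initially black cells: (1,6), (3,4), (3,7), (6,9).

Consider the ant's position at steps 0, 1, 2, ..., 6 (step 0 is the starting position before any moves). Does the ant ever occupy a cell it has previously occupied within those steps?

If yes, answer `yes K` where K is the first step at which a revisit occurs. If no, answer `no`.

Step 1: on WHITE (3,5): turn R to S, flip to black, move to (4,5). |black|=5 — new cell
Step 2: on WHITE (4,5): turn R to W, flip to black, move to (4,4). |black|=6 — new cell
Step 3: on WHITE (4,4): turn R to N, flip to black, move to (3,4). |black|=7 — new cell
Step 4: on BLACK (3,4): turn L to W, flip to white, move to (3,3). |black|=6 — new cell
Step 5: on WHITE (3,3): turn R to N, flip to black, move to (2,3). |black|=7 — new cell
Step 6: on WHITE (2,3): turn R to E, flip to black, move to (2,4). |black|=8 — new cell
No revisit within 6 steps.

Answer: no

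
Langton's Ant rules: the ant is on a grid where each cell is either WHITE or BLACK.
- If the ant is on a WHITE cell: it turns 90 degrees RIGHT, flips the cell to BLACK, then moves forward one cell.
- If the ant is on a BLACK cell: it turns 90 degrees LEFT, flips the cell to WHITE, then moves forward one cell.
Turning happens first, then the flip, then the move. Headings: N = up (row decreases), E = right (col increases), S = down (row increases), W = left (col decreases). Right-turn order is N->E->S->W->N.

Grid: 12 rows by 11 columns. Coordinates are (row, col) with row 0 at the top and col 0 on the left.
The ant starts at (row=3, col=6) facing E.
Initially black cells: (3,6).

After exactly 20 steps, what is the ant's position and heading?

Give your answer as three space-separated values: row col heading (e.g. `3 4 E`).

Step 1: on BLACK (3,6): turn L to N, flip to white, move to (2,6). |black|=0
Step 2: on WHITE (2,6): turn R to E, flip to black, move to (2,7). |black|=1
Step 3: on WHITE (2,7): turn R to S, flip to black, move to (3,7). |black|=2
Step 4: on WHITE (3,7): turn R to W, flip to black, move to (3,6). |black|=3
Step 5: on WHITE (3,6): turn R to N, flip to black, move to (2,6). |black|=4
Step 6: on BLACK (2,6): turn L to W, flip to white, move to (2,5). |black|=3
Step 7: on WHITE (2,5): turn R to N, flip to black, move to (1,5). |black|=4
Step 8: on WHITE (1,5): turn R to E, flip to black, move to (1,6). |black|=5
Step 9: on WHITE (1,6): turn R to S, flip to black, move to (2,6). |black|=6
Step 10: on WHITE (2,6): turn R to W, flip to black, move to (2,5). |black|=7
Step 11: on BLACK (2,5): turn L to S, flip to white, move to (3,5). |black|=6
Step 12: on WHITE (3,5): turn R to W, flip to black, move to (3,4). |black|=7
Step 13: on WHITE (3,4): turn R to N, flip to black, move to (2,4). |black|=8
Step 14: on WHITE (2,4): turn R to E, flip to black, move to (2,5). |black|=9
Step 15: on WHITE (2,5): turn R to S, flip to black, move to (3,5). |black|=10
Step 16: on BLACK (3,5): turn L to E, flip to white, move to (3,6). |black|=9
Step 17: on BLACK (3,6): turn L to N, flip to white, move to (2,6). |black|=8
Step 18: on BLACK (2,6): turn L to W, flip to white, move to (2,5). |black|=7
Step 19: on BLACK (2,5): turn L to S, flip to white, move to (3,5). |black|=6
Step 20: on WHITE (3,5): turn R to W, flip to black, move to (3,4). |black|=7

Answer: 3 4 W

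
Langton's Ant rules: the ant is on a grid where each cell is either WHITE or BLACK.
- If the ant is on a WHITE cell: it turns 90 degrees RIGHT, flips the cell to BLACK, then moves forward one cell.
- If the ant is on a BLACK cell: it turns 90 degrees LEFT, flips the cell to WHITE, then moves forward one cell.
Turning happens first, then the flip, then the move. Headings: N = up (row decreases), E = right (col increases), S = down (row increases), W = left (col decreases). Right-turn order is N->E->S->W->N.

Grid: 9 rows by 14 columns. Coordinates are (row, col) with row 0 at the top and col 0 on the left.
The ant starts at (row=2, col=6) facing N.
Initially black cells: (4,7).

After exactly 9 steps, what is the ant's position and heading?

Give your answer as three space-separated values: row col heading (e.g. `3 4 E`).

Step 1: on WHITE (2,6): turn R to E, flip to black, move to (2,7). |black|=2
Step 2: on WHITE (2,7): turn R to S, flip to black, move to (3,7). |black|=3
Step 3: on WHITE (3,7): turn R to W, flip to black, move to (3,6). |black|=4
Step 4: on WHITE (3,6): turn R to N, flip to black, move to (2,6). |black|=5
Step 5: on BLACK (2,6): turn L to W, flip to white, move to (2,5). |black|=4
Step 6: on WHITE (2,5): turn R to N, flip to black, move to (1,5). |black|=5
Step 7: on WHITE (1,5): turn R to E, flip to black, move to (1,6). |black|=6
Step 8: on WHITE (1,6): turn R to S, flip to black, move to (2,6). |black|=7
Step 9: on WHITE (2,6): turn R to W, flip to black, move to (2,5). |black|=8

Answer: 2 5 W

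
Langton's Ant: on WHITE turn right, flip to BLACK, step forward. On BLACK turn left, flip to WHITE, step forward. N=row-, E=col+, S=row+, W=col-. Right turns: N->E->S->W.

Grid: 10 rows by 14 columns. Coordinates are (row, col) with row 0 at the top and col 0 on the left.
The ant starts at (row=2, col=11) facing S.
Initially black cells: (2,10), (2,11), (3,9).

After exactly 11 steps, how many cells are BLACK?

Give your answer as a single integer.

Answer: 8

Derivation:
Step 1: on BLACK (2,11): turn L to E, flip to white, move to (2,12). |black|=2
Step 2: on WHITE (2,12): turn R to S, flip to black, move to (3,12). |black|=3
Step 3: on WHITE (3,12): turn R to W, flip to black, move to (3,11). |black|=4
Step 4: on WHITE (3,11): turn R to N, flip to black, move to (2,11). |black|=5
Step 5: on WHITE (2,11): turn R to E, flip to black, move to (2,12). |black|=6
Step 6: on BLACK (2,12): turn L to N, flip to white, move to (1,12). |black|=5
Step 7: on WHITE (1,12): turn R to E, flip to black, move to (1,13). |black|=6
Step 8: on WHITE (1,13): turn R to S, flip to black, move to (2,13). |black|=7
Step 9: on WHITE (2,13): turn R to W, flip to black, move to (2,12). |black|=8
Step 10: on WHITE (2,12): turn R to N, flip to black, move to (1,12). |black|=9
Step 11: on BLACK (1,12): turn L to W, flip to white, move to (1,11). |black|=8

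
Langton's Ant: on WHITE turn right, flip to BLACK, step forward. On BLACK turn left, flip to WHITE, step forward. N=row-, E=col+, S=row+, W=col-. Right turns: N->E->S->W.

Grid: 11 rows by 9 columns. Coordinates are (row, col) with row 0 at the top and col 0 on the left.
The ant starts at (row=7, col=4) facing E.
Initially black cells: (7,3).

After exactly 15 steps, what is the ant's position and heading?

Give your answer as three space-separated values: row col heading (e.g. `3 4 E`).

Step 1: on WHITE (7,4): turn R to S, flip to black, move to (8,4). |black|=2
Step 2: on WHITE (8,4): turn R to W, flip to black, move to (8,3). |black|=3
Step 3: on WHITE (8,3): turn R to N, flip to black, move to (7,3). |black|=4
Step 4: on BLACK (7,3): turn L to W, flip to white, move to (7,2). |black|=3
Step 5: on WHITE (7,2): turn R to N, flip to black, move to (6,2). |black|=4
Step 6: on WHITE (6,2): turn R to E, flip to black, move to (6,3). |black|=5
Step 7: on WHITE (6,3): turn R to S, flip to black, move to (7,3). |black|=6
Step 8: on WHITE (7,3): turn R to W, flip to black, move to (7,2). |black|=7
Step 9: on BLACK (7,2): turn L to S, flip to white, move to (8,2). |black|=6
Step 10: on WHITE (8,2): turn R to W, flip to black, move to (8,1). |black|=7
Step 11: on WHITE (8,1): turn R to N, flip to black, move to (7,1). |black|=8
Step 12: on WHITE (7,1): turn R to E, flip to black, move to (7,2). |black|=9
Step 13: on WHITE (7,2): turn R to S, flip to black, move to (8,2). |black|=10
Step 14: on BLACK (8,2): turn L to E, flip to white, move to (8,3). |black|=9
Step 15: on BLACK (8,3): turn L to N, flip to white, move to (7,3). |black|=8

Answer: 7 3 N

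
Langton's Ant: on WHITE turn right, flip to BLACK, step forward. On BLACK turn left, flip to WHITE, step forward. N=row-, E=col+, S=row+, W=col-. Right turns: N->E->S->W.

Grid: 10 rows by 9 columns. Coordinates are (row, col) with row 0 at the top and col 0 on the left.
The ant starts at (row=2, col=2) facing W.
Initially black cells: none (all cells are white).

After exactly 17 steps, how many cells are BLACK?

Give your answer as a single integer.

Step 1: on WHITE (2,2): turn R to N, flip to black, move to (1,2). |black|=1
Step 2: on WHITE (1,2): turn R to E, flip to black, move to (1,3). |black|=2
Step 3: on WHITE (1,3): turn R to S, flip to black, move to (2,3). |black|=3
Step 4: on WHITE (2,3): turn R to W, flip to black, move to (2,2). |black|=4
Step 5: on BLACK (2,2): turn L to S, flip to white, move to (3,2). |black|=3
Step 6: on WHITE (3,2): turn R to W, flip to black, move to (3,1). |black|=4
Step 7: on WHITE (3,1): turn R to N, flip to black, move to (2,1). |black|=5
Step 8: on WHITE (2,1): turn R to E, flip to black, move to (2,2). |black|=6
Step 9: on WHITE (2,2): turn R to S, flip to black, move to (3,2). |black|=7
Step 10: on BLACK (3,2): turn L to E, flip to white, move to (3,3). |black|=6
Step 11: on WHITE (3,3): turn R to S, flip to black, move to (4,3). |black|=7
Step 12: on WHITE (4,3): turn R to W, flip to black, move to (4,2). |black|=8
Step 13: on WHITE (4,2): turn R to N, flip to black, move to (3,2). |black|=9
Step 14: on WHITE (3,2): turn R to E, flip to black, move to (3,3). |black|=10
Step 15: on BLACK (3,3): turn L to N, flip to white, move to (2,3). |black|=9
Step 16: on BLACK (2,3): turn L to W, flip to white, move to (2,2). |black|=8
Step 17: on BLACK (2,2): turn L to S, flip to white, move to (3,2). |black|=7

Answer: 7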